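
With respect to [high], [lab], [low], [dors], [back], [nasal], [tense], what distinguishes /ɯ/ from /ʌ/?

The two segments share [−labial], [−low], [+dorsal], [+back], [−nasal]. The only features from the list on which they differ: /ɯ/ is [+high] while /ʌ/ is [−high]; /ɯ/ is [+tense] while /ʌ/ is [−tense].

[high], [tense]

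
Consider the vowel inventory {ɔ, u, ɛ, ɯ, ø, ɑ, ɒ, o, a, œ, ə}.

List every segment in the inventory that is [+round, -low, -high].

ɔ, ø, o, œ

The [+round] segments are /ɔ, u, ø, ɒ, o, œ/.
Within that set, [-low] gives /ɔ, u, ø, o, œ/.
Within that set, [-high] leaves /ɔ, ø, o, œ/.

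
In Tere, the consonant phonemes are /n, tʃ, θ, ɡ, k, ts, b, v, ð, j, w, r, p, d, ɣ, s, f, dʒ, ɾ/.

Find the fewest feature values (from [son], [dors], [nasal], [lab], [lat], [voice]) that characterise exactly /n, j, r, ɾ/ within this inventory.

The class [+sonorant], [−labial] has exactly /n, j, r, ɾ/ as its extension in this inventory. No smaller conjunction from the listed features achieves this: [−labial] alone would also admit /tʃ, θ, ɡ, k, …/; [+sonorant] alone would also admit /w/; and checking the remaining single features turns up none with this extension.

[+son, −lab]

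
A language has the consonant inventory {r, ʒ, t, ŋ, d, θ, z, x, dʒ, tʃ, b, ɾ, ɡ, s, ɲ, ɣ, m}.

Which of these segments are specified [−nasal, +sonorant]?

r, ɾ

The [−nasal] segments are /r, ʒ, t, d, θ, z, x, dʒ, tʃ, b, ɾ, ɡ, s, ɣ/.
Then [+sonorant] leaves /r, ɾ/.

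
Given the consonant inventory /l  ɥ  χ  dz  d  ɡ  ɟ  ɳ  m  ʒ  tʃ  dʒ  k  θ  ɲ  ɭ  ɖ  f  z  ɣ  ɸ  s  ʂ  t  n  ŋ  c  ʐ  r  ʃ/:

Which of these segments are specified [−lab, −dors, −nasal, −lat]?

First, the [−labial] segments are /l, χ, dz, d, ɡ, ɟ, ɳ, ʒ, tʃ, dʒ, k, θ, ɲ, ɭ, ɖ, z, ɣ, s, ʂ, t, n, ŋ, c, ʐ, r, ʃ/.
Then [−dorsal] gives /l, dz, d, ɳ, ʒ, tʃ, dʒ, θ, ɭ, ɖ, z, s, ʂ, t, n, ʐ, r, ʃ/.
Then [−nasal] gives /l, dz, d, ʒ, tʃ, dʒ, θ, ɭ, ɖ, z, s, ʂ, t, ʐ, r, ʃ/.
Then [−lateral] leaves /dz, d, ʒ, tʃ, dʒ, θ, ɖ, z, s, ʂ, t, ʐ, r, ʃ/.

dz, d, ʒ, tʃ, dʒ, θ, ɖ, z, s, ʂ, t, ʐ, r, ʃ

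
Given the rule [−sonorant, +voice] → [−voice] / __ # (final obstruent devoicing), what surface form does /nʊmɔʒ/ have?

[nʊmɔʃ]

/ʒ/ satisfies [−sonorant, +voice] and sits in __ #. The [−voice] counterpart of the voiced postalveolar fricative is /ʃ/. Other segments in /nʊmɔʒ/ either fail the structural description or are not in the environment, so the surface form is [nʊmɔʃ].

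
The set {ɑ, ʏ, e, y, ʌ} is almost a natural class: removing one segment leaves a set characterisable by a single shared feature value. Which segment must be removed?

ɑ

/ʌ, y, e, ʏ/ are all [−low], but /ɑ/ (low back unrounded vowel) is [+low]. No other single segment can be removed to leave a set sharing one feature value that the removed segment lacks, so /ɑ/ is the odd one out.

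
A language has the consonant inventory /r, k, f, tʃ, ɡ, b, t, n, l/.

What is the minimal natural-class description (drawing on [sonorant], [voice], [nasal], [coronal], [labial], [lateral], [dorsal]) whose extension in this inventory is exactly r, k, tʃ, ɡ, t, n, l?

/r, k, tʃ, ɡ, t, n, l/ are exactly the [-labial] segments in the inventory, so a single feature suffices.

[-labial]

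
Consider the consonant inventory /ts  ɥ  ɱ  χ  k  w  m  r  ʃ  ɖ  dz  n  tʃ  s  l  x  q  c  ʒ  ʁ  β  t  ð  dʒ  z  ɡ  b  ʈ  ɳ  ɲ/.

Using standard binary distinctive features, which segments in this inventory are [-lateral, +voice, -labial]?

Checking each segment against [-lateral], [+voice], [-labial]: /r/ (alveolar trill), /ɖ/ (voiced retroflex stop), /dz/ (voiced alveolar affricate), /n/ (alveolar nasal), /ʒ/ (voiced postalveolar fricative), /ʁ/ (voiced uvular fricative), among others, satisfy every feature; every other segment in the inventory fails at least one.

r, ɖ, dz, n, ʒ, ʁ, ð, dʒ, z, ɡ, ɳ, ɲ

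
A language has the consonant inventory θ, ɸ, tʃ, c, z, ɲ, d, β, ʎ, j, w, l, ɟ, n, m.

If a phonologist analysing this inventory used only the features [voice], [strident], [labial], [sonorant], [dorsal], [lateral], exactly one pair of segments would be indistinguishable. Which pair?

ɲ, j

Both /ɲ/ and /j/ are [+voice], [-strident], [-labial], [+sonorant], [+dorsal], [-lateral]. Since the list omits [nasal] and [continuant] — which do distinguish the palatal nasal from the palatal glide — this pair collapses; all other pairs remain distinct.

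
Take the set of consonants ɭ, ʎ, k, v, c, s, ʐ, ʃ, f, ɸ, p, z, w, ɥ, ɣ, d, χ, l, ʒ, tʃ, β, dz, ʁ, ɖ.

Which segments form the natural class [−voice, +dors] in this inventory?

The [−voice] segments are /k, c, s, ʃ, f, ɸ, p, χ, tʃ/.
Of those, [+dorsal] leaves /k, c, χ/.

k, c, χ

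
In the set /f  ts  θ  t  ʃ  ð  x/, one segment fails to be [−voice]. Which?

/ð/ is the voiced dental fricative, which is [+voice]; the rest — /θ, t, ts, x, f, ʃ/ — are [−voice].

ð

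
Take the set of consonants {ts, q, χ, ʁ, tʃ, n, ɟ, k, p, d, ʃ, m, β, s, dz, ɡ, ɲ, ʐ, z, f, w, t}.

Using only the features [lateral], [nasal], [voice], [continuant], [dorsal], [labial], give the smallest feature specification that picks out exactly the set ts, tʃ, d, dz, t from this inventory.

/ts, tʃ, d, dz, t/ are all [−nasal], [−continuant], [−labial], [−dorsal], and no other segment in the inventory matches all four values. Dropping any one of them over-generates: [−continuant, −labial, −dorsal] alone would also admit /n/; [−nasal, −labial, −dorsal] alone would also admit /ʃ, s, ʐ, z/; [−nasal, −continuant, −dorsal] alone would also admit /p/; [−nasal, −continuant, −labial] alone would also admit /q, ɟ, k, ɡ/. No other combination of three listed features picks out exactly this set either, so fewer than four features will not do.

[−nasal, −continuant, −labial, −dorsal]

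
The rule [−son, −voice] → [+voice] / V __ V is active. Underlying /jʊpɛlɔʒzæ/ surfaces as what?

[jʊbɛlɔʒzæ]

Only /p/ occurs between two vowels (/ʊ/ __ /ɛ/) and matches the structural description. It is a voiceless bilabial stop, so [−son, −voice] holds; changing it to [+voice] with all other features held fixed yields /b/ (voiced bilabial stop). No other segment meets both the structural description and the environment, so the output is [jʊbɛlɔʒzæ].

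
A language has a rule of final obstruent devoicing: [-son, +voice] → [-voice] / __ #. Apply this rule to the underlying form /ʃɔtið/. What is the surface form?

/ð/ satisfies [-son, +voice] and sits in __ #. The [-voice] counterpart of the voiced dental fricative is /θ/. Other segments in /ʃɔtið/ either fail the structural description or are not in the environment, so the surface form is [ʃɔtiθ].

[ʃɔtiθ]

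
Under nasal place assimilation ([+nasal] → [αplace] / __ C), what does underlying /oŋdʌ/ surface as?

/ŋ/ sits before the [+coronal] consonant /d/, so it takes on [+coronal] and surfaces as /n/. The rest of the form is unaffected: [ondʌ].

[ondʌ]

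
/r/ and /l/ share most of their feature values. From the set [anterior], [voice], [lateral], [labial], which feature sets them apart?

[lateral]

/r/ (alveolar trill) and /l/ (alveolar lateral approximant) agree on [+anterior], [+voice], [−labial]. They differ on [lateral] (/r/ [−], /l/ [+]).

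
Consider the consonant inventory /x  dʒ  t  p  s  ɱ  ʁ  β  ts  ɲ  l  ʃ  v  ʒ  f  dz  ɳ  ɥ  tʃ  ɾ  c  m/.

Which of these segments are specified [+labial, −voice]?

Among the inventory, the [+labial] segments are /p, ɱ, β, v, f, ɥ, m/.
Then [−voice] leaves /p, f/.

p, f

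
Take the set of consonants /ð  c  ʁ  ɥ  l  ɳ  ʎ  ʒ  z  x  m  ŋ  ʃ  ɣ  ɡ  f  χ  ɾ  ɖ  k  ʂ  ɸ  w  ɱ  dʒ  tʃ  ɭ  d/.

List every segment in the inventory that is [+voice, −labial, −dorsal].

ð, l, ɳ, ʒ, z, ɾ, ɖ, dʒ, ɭ, d

Checking each segment against [+voice], [−labial], [−dorsal]: /ð/ (voiced dental fricative), /l/ (alveolar lateral approximant), /ɳ/ (retroflex nasal), /ʒ/ (voiced postalveolar fricative), /z/ (voiced alveolar fricative), /ɾ/ (alveolar tap), among others, satisfy every feature; every other segment in the inventory fails at least one.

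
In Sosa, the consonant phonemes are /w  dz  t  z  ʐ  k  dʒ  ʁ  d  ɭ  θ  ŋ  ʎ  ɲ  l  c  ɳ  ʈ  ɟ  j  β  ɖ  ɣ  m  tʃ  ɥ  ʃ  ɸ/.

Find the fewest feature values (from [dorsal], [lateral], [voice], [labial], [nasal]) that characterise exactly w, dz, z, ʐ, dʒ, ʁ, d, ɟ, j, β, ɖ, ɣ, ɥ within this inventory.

/w, dz, z, ʐ, dʒ, ʁ, d, ɟ, j, β, ɖ, ɣ, ɥ/ are all [+voice], [-nasal], [-lateral], and no other segment in the inventory matches all three values. Dropping any one of them over-generates: [-nasal, -lateral] alone would also admit /t, k, θ, c, …/; [+voice, -lateral] alone would also admit /ŋ, ɲ, ɳ, m/; [+voice, -nasal] alone would also admit /ɭ, ʎ, l/. No other combination of two listed features picks out exactly this set either, so fewer than three features will not do.

[+voice, -nasal, -lateral]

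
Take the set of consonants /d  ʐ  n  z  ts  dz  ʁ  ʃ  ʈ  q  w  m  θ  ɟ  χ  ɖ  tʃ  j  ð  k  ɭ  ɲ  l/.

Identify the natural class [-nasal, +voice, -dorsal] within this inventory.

Checking each segment against [-nasal], [+voice], [-dorsal]: /d/ (voiced alveolar stop), /ʐ/ (voiced retroflex fricative), /z/ (voiced alveolar fricative), /dz/ (voiced alveolar affricate), /ɖ/ (voiced retroflex stop), /ð/ (voiced dental fricative), among others, satisfy every feature; every other segment in the inventory fails at least one.

d, ʐ, z, dz, ɖ, ð, ɭ, l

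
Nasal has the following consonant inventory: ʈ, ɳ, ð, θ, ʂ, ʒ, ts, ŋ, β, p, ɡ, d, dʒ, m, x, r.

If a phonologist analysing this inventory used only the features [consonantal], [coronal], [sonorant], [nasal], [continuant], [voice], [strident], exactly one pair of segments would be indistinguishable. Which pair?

On the given features, /m/ and /ŋ/ have an identical profile: [+consonantal], [−coronal], [+sonorant], [+nasal], [−continuant], [+voice], [−strident]. No other two segments in the inventory coincide on all 7 features. (They do differ in [labial] and [dorsal], which are not among the given features.)

m, ŋ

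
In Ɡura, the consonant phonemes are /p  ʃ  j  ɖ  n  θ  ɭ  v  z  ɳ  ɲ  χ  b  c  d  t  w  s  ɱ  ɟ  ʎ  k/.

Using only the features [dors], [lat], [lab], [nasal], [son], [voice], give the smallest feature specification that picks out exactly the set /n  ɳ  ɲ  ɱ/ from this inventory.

/n, ɳ, ɲ, ɱ/ are exactly the [+nasal] segments in the inventory, so a single feature suffices.

[+nasal]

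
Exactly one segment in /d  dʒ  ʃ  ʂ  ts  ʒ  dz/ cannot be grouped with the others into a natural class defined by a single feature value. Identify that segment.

d

The remaining segments after removing /d/ share [+strident]; /d/ (voiced alveolar stop) is [−strident]. For every other candidate removal, the leftover set fails to share any single feature value that the removed segment lacks.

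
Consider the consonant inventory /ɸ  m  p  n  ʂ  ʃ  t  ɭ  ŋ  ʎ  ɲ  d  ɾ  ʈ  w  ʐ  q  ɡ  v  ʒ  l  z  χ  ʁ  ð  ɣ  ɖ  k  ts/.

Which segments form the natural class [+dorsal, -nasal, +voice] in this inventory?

ʎ, w, ɡ, ʁ, ɣ

Eliminate segments failing any feature: /ɸ, m, p, n, ʂ, ʃ, t, ɭ, d, ɾ, ʈ, ʐ, v, ʒ, l, z, ð, ɖ, ts/ are [-dorsal]; /ŋ, ɲ/ are [+nasal]; /q, χ, k/ are [-voice]. The remaining /ʎ, w, ɡ, ʁ, ɣ/ satisfy [+dorsal], [-nasal], [+voice].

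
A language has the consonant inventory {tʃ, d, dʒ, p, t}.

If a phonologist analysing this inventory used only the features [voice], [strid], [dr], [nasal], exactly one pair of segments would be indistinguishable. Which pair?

t, p

/t/ (voiceless alveolar stop) and /p/ (voiceless bilabial stop) are both [-voice], [-strident], [-delayed release], [-nasal], so none of the listed features separates them. (They do differ in [labial] and [coronal], which are not among the given features.) Every other pair in the inventory differs on at least one listed feature.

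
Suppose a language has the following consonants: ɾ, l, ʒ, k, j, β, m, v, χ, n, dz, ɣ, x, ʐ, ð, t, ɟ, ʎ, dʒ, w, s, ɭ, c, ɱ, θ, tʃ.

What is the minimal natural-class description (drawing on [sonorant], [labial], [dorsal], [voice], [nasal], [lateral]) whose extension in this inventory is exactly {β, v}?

/β, v/ are all [-sonorant], [+labial], and no other segment in the inventory matches both values. Dropping any one of them over-generates: [+labial] alone would also admit /m, w, ɱ/; [-sonorant] alone would also admit /ʒ, k, χ, dz, …/. No other single listed feature picks out exactly this set either, so fewer than two features will not do.

[-sonorant, +labial]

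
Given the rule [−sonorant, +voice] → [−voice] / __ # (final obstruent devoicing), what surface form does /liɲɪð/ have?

[liɲɪθ]

The only segment in the rule's environment that also matches [−sonorant, +voice] is /ð/. Applying [−voice] turns the voiced dental fricative into /θ/ (voiceless dental fricative), giving [liɲɪθ].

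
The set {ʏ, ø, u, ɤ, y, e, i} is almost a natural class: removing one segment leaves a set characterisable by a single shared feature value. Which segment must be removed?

/u, ø, ɤ, e, y, i/ are all [+tense], but /ʏ/ (high front rounded lax vowel) is [−tense]. No other single segment can be removed to leave a set sharing one feature value that the removed segment lacks, so /ʏ/ is the odd one out.

ʏ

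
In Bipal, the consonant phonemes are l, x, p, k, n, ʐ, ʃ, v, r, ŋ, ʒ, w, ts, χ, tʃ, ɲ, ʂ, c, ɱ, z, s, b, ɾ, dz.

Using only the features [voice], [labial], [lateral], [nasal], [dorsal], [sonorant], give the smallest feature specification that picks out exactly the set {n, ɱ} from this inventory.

Every target segment is [+nasal], [-dorsal]; each remaining inventory member fails at least one of these. Each conjunct is needed — [-dorsal] alone would also admit /l, p, ʐ, ʃ, …/; [+nasal] alone would also admit /ŋ, ɲ/ — and no other single listed feature has exactly this extension, so two is the minimum.

[+nasal, -dorsal]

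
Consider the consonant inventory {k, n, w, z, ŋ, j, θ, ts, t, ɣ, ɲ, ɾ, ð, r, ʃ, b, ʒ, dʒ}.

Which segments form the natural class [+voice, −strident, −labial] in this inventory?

Checking each segment against [+voice], [−strident], [−labial]: /n/ (alveolar nasal), /ŋ/ (velar nasal), /j/ (palatal glide), /ɣ/ (voiced velar fricative), /ɲ/ (palatal nasal), /ɾ/ (alveolar tap), among others, satisfy every feature; every other segment in the inventory fails at least one.

n, ŋ, j, ɣ, ɲ, ɾ, ð, r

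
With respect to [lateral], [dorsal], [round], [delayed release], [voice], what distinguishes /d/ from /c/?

[voice], [dorsal]

/d/ is the voiced alveolar stop and /c/ is the voiceless palatal stop. Both are [−lateral], [−round], [−delayed release]. /d/ is [+voice] while /c/ is [−voice]; /d/ is [−dorsal] while /c/ is [+dorsal], so the distinguishing features are [voice], [dorsal].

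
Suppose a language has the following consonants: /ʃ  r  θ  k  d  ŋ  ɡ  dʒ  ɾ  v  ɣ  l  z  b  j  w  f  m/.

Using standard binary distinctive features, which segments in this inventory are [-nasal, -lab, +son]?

Eliminate segments failing any feature: /ʃ, θ, k, d, ɡ, dʒ, ɣ, z/ are [-sonorant]; /ŋ, m/ are [+nasal]; /v, b, w, f/ are [+labial]. The remaining /r, ɾ, l, j/ satisfy [-nasal], [-labial], [+sonorant].

r, ɾ, l, j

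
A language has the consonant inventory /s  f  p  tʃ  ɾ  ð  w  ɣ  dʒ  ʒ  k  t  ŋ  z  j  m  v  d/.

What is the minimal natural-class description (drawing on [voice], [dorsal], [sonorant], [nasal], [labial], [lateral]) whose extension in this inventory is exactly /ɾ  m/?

The class [+sonorant], [−dorsal] has exactly /ɾ, m/ as its extension in this inventory. No smaller conjunction from the listed features achieves this: [−dorsal] alone would also admit /s, f, p, tʃ, …/; [+sonorant] alone would also admit /w, ŋ, j/; and checking the remaining single features turns up none with this extension.

[+sonorant, −dorsal]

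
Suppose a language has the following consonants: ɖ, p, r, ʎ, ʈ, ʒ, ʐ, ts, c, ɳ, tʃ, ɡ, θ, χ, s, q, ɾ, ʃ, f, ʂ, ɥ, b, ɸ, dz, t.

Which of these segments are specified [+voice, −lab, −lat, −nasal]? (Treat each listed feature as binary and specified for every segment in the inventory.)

ɖ, r, ʒ, ʐ, ɡ, ɾ, dz

The [+voice] segments are /ɖ, r, ʎ, ʒ, ʐ, ɳ, ɡ, ɾ, ɥ, b, dz/.
Within that set, [−labial] gives /ɖ, r, ʎ, ʒ, ʐ, ɳ, ɡ, ɾ, dz/.
Within that set, [−lateral] gives /ɖ, r, ʒ, ʐ, ɳ, ɡ, ɾ, dz/.
Within that set, [−nasal] leaves /ɖ, r, ʒ, ʐ, ɡ, ɾ, dz/.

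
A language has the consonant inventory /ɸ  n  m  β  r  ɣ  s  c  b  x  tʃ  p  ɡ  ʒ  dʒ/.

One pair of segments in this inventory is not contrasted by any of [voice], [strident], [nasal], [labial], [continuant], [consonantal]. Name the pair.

/r/ (alveolar trill) and /ɣ/ (voiced velar fricative) are both [+voice], [-strident], [-nasal], [-labial], [+continuant], [+consonantal], so none of the listed features separates them. (They do differ in [sonorant], [coronal] and [dorsal], which are not among the given features.) Every other pair in the inventory differs on at least one listed feature.

r, ɣ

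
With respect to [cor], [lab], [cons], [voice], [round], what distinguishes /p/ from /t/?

[labial], [coronal]

/p/ is the voiceless bilabial stop and /t/ is the voiceless alveolar stop. Both are [+consonantal], [−voice], [−round]. /p/ is [+labial] while /t/ is [−labial]; /p/ is [−coronal] while /t/ is [+coronal], so the distinguishing features are [labial], [coronal].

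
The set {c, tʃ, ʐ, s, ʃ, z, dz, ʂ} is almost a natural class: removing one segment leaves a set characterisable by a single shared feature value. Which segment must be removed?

c

[strident] (equivalently [dorsal]) groups all but one: /ʂ, dz, z, ʃ, s, ʐ, tʃ/ share [+strident] while /c/ (voiceless palatal stop) alone is [−strident]. Removing any other segment would not leave a single-feature class that excludes it.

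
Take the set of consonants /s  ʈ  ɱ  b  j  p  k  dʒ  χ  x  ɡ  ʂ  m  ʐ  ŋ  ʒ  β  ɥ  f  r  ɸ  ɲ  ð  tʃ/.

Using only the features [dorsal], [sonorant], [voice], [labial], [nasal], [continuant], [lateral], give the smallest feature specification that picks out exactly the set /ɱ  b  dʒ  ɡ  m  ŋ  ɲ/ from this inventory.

/ɱ, b, dʒ, ɡ, m, ŋ, ɲ/ are all [+voice], [−continuant], and no other segment in the inventory matches both values. Dropping any one of them over-generates: [−continuant] alone would also admit /ʈ, p, k, tʃ/; [+voice] alone would also admit /j, ʐ, ʒ, β, …/. No other single listed feature picks out exactly this set either, so fewer than two features will not do.

[+voice, −continuant]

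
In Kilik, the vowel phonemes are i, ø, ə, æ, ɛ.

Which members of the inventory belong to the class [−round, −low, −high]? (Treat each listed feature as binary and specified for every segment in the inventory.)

Checking each segment against [−round], [−low], [−high]: /ə/ (mid central vowel (schwa)), /ɛ/ (mid front unrounded lax vowel) satisfy every feature; every other segment in the inventory fails at least one.

ə, ɛ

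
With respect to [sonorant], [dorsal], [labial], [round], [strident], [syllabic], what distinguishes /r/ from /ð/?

[sonorant]

/r/ (alveolar trill) and /ð/ (voiced dental fricative) agree on [−dorsal], [−labial], [−round], [−strident], [−syllabic]. They differ on [sonorant] (/r/ [+], /ð/ [−]).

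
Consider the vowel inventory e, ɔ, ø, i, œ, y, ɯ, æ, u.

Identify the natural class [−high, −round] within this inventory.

e, æ

Checking each segment against [−high], [−round]: /e/ (mid front unrounded tense vowel), /æ/ (low front unrounded vowel) satisfy every feature; every other segment in the inventory fails at least one.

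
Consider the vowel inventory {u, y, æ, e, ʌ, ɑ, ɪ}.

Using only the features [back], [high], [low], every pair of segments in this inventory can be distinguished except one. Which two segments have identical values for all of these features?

y, ɪ

/y/ (high front rounded tense vowel) and /ɪ/ (high front unrounded lax vowel) are both [−back], [+high], [−low], so none of the listed features separates them. (They do differ in [labial], [round] and [tense], which are not among the given features.) Every other pair in the inventory differs on at least one listed feature.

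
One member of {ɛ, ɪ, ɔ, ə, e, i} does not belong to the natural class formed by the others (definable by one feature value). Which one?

[round] groups all but one: /e, ə, ɛ, i, ɪ/ share [-round] while /ɔ/ (mid back rounded lax vowel) alone is [+round]. Removing any other segment would not leave a single-feature class that excludes it.

ɔ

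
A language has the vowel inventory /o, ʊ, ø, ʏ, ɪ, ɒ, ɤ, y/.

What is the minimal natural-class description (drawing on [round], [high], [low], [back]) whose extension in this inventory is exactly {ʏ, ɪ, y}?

[+high, −back]

Every target segment is [+high], [−back]; each remaining inventory member fails at least one of these. Each conjunct is needed — [−back] alone would also admit /ø/; [+high] alone would also admit /ʊ/ — and no other single listed feature has exactly this extension, so two is the minimum.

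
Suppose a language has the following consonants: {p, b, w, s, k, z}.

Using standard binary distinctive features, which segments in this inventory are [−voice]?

p, s, k

The [−voice] segments here are /p, s, k/; the remaining /b, w, z/ are [+voice].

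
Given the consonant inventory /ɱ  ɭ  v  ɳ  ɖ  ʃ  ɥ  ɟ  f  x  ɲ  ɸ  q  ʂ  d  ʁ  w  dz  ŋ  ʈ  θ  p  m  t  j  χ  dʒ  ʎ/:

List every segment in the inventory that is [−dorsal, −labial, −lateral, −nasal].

ɖ, ʃ, ʂ, d, dz, ʈ, θ, t, dʒ

The [−dorsal] segments are /ɱ, ɭ, v, ɳ, ɖ, ʃ, f, ɸ, ʂ, d, dz, ʈ, θ, p, m, t, dʒ/.
Within that set, [−labial] gives /ɭ, ɳ, ɖ, ʃ, ʂ, d, dz, ʈ, θ, t, dʒ/.
Intersecting with [−lateral] gives /ɳ, ɖ, ʃ, ʂ, d, dz, ʈ, θ, t, dʒ/.
Within that set, [−nasal] leaves /ɖ, ʃ, ʂ, d, dz, ʈ, θ, t, dʒ/.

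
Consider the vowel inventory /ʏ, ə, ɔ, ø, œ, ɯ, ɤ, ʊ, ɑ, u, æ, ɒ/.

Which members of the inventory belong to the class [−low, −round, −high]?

ə, ɤ

Eliminate segments failing any feature: /ʏ, ɔ, ø, œ, ʊ, u/ are [+round]; /ɯ/ is [+high]; /ɑ, æ, ɒ/ are [+low]. The remaining /ə, ɤ/ satisfy [−low], [−round], [−high].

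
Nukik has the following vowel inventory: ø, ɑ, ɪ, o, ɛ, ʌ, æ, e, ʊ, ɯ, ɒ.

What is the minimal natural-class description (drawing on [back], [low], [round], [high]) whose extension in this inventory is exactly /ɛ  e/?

Every target segment is [−high], [−low], [−back], [−round]; each remaining inventory member fails at least one of these. Each conjunct is needed — [−low, −back, −round] alone would also admit /ɪ/; [−high, −back, −round] alone would also admit /æ/; [−high, −low, −round] alone would also admit /ʌ/; [−high, −low, −back] alone would also admit /ø/ — and no other combination of three listed features has exactly this extension, so four is the minimum.

[−high, −low, −back, −round]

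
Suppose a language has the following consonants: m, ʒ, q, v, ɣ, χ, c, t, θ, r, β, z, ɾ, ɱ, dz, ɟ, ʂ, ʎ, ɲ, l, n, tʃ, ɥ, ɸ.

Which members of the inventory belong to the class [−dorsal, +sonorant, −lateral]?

m, r, ɾ, ɱ, n

Eliminate segments failing any feature: /ʒ, v, t, θ, β, z, dz, ʂ, tʃ, ɸ/ are [−sonorant]; /q, ɣ, χ, c, ɟ, ʎ, ɲ, ɥ/ are [+dorsal]; /l/ is [+lateral]. The remaining /m, r, ɾ, ɱ, n/ satisfy [−dorsal], [+sonorant], [−lateral].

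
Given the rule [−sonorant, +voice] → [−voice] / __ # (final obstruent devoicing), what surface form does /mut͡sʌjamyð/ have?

[mut͡sʌjamyθ]

/ð/ satisfies [−sonorant, +voice] and sits in __ #. The [−voice] counterpart of the voiced dental fricative is /θ/. Other segments in /mut͡sʌjamyð/ either fail the structural description or are not in the environment, so the surface form is [mut͡sʌjamyθ].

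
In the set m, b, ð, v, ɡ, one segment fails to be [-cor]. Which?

/ð/ is the voiced dental fricative, which is [+coronal]; the rest — /ɡ, v, b, m/ — are [-coronal].

ð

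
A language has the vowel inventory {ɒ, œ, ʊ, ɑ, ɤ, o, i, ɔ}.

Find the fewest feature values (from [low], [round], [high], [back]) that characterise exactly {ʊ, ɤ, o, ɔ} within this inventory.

[−low, +back]

The class [−low], [+back] has exactly /ʊ, ɤ, o, ɔ/ as its extension in this inventory. No smaller conjunction from the listed features achieves this: [+back] alone would also admit /ɒ, ɑ/; [−low] alone would also admit /œ, i/; and checking the remaining single features turns up none with this extension.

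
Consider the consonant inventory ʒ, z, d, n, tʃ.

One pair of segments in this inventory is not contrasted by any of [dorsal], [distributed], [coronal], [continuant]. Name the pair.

d, n

Both /d/ and /n/ are [−dorsal], [−distributed], [+coronal], [−continuant]. Since the list omits [sonorant] and [nasal] — which do distinguish the voiced alveolar stop from the alveolar nasal — this pair collapses; all other pairs remain distinct.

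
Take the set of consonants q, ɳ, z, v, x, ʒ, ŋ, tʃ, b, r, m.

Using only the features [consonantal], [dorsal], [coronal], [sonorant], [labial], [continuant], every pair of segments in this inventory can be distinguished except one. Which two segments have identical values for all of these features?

z, ʒ

Both /z/ and /ʒ/ are [+consonantal], [-dorsal], [+coronal], [-sonorant], [-labial], [+continuant]. Since the list omits [anterior] and [distributed] — which do distinguish the voiced alveolar fricative from the voiced postalveolar fricative — this pair collapses; all other pairs remain distinct.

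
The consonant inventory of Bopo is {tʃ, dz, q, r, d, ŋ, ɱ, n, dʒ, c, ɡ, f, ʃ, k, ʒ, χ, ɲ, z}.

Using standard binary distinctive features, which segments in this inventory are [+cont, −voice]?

f, ʃ, χ

Among the inventory, the [+continuant] segments are /r, f, ʃ, ʒ, χ, z/.
Of those, [−voice] leaves /f, ʃ, χ/.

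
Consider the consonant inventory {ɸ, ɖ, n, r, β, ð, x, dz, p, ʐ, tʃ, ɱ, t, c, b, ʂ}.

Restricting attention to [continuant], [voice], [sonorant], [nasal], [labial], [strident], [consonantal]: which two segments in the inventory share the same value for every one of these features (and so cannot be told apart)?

Both /t/ and /c/ are [−continuant], [−voice], [−sonorant], [−nasal], [−labial], [−strident], [+consonantal]. Since the list omits [dorsal] — which does distinguish the voiceless alveolar stop from the voiceless palatal stop — this pair collapses; all other pairs remain distinct.

t, c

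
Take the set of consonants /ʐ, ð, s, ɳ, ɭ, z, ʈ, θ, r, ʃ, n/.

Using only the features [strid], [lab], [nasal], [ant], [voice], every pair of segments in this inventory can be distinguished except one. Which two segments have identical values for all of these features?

On the given features, /r/ and /ð/ have an identical profile: [−strident], [−labial], [−nasal], [+anterior], [+voice]. No other two segments in the inventory coincide on all 5 features. (They do differ in [sonorant], which is not among the given features.)

r, ð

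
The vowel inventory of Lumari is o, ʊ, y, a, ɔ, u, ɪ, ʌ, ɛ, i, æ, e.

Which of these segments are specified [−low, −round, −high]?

ʌ, ɛ, e

Checking each segment against [−low], [−round], [−high]: /ʌ/ (mid back unrounded lax vowel), /ɛ/ (mid front unrounded lax vowel), /e/ (mid front unrounded tense vowel) satisfy every feature; every other segment in the inventory fails at least one.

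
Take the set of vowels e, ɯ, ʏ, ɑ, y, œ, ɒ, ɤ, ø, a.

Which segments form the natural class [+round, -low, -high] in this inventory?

Eliminate segments failing any feature: /e, ɯ, ɑ, ɤ, a/ are [-round]; /ʏ, y/ are [+high]; /ɒ/ is [+low]. The remaining /œ, ø/ satisfy [+round], [-low], [-high].

œ, ø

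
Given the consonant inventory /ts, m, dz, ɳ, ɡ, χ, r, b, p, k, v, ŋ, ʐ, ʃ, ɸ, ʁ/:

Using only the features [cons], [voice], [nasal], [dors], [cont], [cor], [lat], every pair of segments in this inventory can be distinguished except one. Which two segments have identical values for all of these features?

/r/ (alveolar trill) and /ʐ/ (voiced retroflex fricative) are both [+consonantal], [+voice], [-nasal], [-dorsal], [+continuant], [+coronal], [-lateral], so none of the listed features separates them. (They do differ in [sonorant], [strident] and [anterior], which are not among the given features.) Every other pair in the inventory differs on at least one listed feature.

r, ʐ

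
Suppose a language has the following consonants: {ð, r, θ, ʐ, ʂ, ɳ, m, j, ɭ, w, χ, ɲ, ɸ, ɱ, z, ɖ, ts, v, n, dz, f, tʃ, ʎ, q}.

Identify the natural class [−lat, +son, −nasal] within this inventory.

r, j, w

Eliminate segments failing any feature: /ð, θ, ʐ, ʂ, χ, ɸ, z, ɖ, ts, v, dz, f, tʃ, q/ are [−sonorant]; /ɳ, m, ɲ, ɱ, n/ are [+nasal]; /ɭ, ʎ/ are [+lateral]. The remaining /r, j, w/ satisfy [−lateral], [+sonorant], [−nasal].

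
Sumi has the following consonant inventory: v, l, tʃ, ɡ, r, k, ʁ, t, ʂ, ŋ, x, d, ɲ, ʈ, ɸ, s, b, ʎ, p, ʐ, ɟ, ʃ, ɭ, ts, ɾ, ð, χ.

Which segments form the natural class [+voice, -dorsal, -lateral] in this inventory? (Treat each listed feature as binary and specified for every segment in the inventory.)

Eliminate segments failing any feature: /l, ɭ/ are [+lateral]; /tʃ, k, t, ʂ, x, ʈ, ɸ, s, p, ʃ, ts, χ/ are [-voice]; /ɡ, ʁ, ŋ, ɲ, ʎ, ɟ/ are [+dorsal]. The remaining /v, r, d, b, ʐ, ɾ, ð/ satisfy [+voice], [-dorsal], [-lateral].

v, r, d, b, ʐ, ɾ, ð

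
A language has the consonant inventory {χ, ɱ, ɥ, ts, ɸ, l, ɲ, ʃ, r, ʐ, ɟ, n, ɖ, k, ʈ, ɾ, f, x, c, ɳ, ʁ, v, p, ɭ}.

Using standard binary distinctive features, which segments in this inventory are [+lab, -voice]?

ɸ, f, p

Among the inventory, the [+labial] segments are /ɱ, ɥ, ɸ, f, v, p/.
Of those, [-voice] leaves /ɸ, f, p/.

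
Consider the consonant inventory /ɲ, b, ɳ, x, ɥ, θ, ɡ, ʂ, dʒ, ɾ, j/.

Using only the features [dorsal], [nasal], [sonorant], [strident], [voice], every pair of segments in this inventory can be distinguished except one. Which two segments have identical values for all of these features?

/j/ (palatal glide) and /ɥ/ (labial-palatal glide) are both [+dorsal], [-nasal], [+sonorant], [-strident], [+voice], so none of the listed features separates them. (They do differ in [labial] and [round], which are not among the given features.) Every other pair in the inventory differs on at least one listed feature.

j, ɥ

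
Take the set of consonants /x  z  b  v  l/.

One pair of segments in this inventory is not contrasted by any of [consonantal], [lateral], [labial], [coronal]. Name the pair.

b, v

/b/ (voiced bilabial stop) and /v/ (voiced labiodental fricative) are both [+consonantal], [-lateral], [+labial], [-coronal], so none of the listed features separates them. (They do differ in [continuant], which is not among the given features.) Every other pair in the inventory differs on at least one listed feature.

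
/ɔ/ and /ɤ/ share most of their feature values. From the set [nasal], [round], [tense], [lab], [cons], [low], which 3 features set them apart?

[labial], [round], [tense]

/ɔ/ is the mid back rounded lax vowel and /ɤ/ is the mid back unrounded tense vowel. Both are [-nasal], [-consonantal], [-low]. /ɔ/ is [+labial] while /ɤ/ is [-labial]; /ɔ/ is [+round] while /ɤ/ is [-round]; /ɔ/ is [-tense] while /ɤ/ is [+tense], so the distinguishing features are [labial], [round], [tense].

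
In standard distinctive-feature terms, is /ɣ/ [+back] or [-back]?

As the voiced velar fricative, /ɣ/ is [+back].

[+back]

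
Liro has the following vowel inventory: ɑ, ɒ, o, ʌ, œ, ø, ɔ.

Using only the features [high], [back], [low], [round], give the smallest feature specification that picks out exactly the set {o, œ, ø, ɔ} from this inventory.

/o, œ, ø, ɔ/ are all [−low], [+round], and no other segment in the inventory matches both values. Dropping any one of them over-generates: [+round] alone would also admit /ɒ/; [−low] alone would also admit /ʌ/. No other single listed feature picks out exactly this set either, so fewer than two features will not do.

[−low, +round]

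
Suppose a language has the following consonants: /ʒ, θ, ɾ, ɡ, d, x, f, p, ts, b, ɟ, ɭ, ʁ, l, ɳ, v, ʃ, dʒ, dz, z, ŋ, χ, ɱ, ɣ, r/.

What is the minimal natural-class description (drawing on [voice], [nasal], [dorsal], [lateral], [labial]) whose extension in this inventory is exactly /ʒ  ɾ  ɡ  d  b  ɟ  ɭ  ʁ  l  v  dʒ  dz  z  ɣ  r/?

The class [+voice], [−nasal] has exactly /ʒ, ɾ, ɡ, d, b, ɟ, ɭ, ʁ, l, v, dʒ, dz, z, ɣ, r/ as its extension in this inventory. No smaller conjunction from the listed features achieves this: [−nasal] alone would also admit /θ, x, f, p, …/; [+voice] alone would also admit /ɳ, ŋ, ɱ/; and checking the remaining single features turns up none with this extension.

[+voice, −nasal]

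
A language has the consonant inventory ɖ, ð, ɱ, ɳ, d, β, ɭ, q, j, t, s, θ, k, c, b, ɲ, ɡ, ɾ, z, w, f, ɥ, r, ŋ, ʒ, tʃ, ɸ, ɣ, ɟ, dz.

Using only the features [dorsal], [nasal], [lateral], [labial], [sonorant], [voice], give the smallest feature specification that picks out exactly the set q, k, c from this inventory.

Every target segment is [−voice], [+dorsal]; each remaining inventory member fails at least one of these. Each conjunct is needed — [+dorsal] alone would also admit /j, ɲ, ɡ, w, …/; [−voice] alone would also admit /t, s, θ, f, …/ — and no other single listed feature has exactly this extension, so two is the minimum.

[−voice, +dorsal]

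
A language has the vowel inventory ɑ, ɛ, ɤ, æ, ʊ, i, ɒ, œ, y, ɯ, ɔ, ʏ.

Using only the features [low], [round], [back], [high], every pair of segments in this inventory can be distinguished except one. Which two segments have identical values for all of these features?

Both /ʏ/ and /y/ are [−low], [+round], [−back], [+high]. Since the list omits [tense] — which does distinguish the high front rounded lax vowel from the high front rounded tense vowel — this pair collapses; all other pairs remain distinct.

ʏ, y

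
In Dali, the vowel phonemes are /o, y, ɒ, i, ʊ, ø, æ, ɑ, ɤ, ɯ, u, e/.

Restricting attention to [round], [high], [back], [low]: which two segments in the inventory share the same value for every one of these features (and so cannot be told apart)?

u, ʊ

/u/ (high back rounded tense vowel) and /ʊ/ (high back rounded lax vowel) are both [+round], [+high], [+back], [−low], so none of the listed features separates them. (They do differ in [tense], which is not among the given features.) Every other pair in the inventory differs on at least one listed feature.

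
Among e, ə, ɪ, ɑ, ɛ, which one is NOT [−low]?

/ɑ/ is the low back unrounded vowel, which is [+low]; the rest — /ə, ɛ, e, ɪ/ — are [−low].

ɑ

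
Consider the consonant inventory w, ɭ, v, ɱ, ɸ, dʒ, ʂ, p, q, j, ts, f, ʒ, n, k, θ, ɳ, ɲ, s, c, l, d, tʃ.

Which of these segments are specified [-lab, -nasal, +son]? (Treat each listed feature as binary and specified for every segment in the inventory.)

Among the inventory, the [-labial] segments are /ɭ, dʒ, ʂ, q, j, ts, ʒ, n, k, θ, ɳ, ɲ, s, c, l, d, tʃ/.
Intersecting with [-nasal] gives /ɭ, dʒ, ʂ, q, j, ts, ʒ, k, θ, s, c, l, d, tʃ/.
Of those, [+sonorant] leaves /ɭ, j, l/.

ɭ, j, l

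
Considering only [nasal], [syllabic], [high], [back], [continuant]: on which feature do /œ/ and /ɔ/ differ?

[back]

The two segments share [-nasal], [+syllabic], [-high], [+continuant]. The only feature from the list on which they differ: /œ/ is [-back] while /ɔ/ is [+back].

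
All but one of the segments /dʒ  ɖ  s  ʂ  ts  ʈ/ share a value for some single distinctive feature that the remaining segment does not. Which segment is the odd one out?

/ɖ, ts, ʂ, s, ʈ/ are all [−distributed], but /dʒ/ (voiced postalveolar affricate) is [+distributed]. No other single segment can be removed to leave a set sharing one feature value that the removed segment lacks, so /dʒ/ is the odd one out.

dʒ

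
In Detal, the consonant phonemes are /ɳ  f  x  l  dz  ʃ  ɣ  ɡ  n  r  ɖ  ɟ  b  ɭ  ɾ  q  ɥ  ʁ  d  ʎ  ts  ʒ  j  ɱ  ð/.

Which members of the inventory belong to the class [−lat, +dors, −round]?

Checking each segment against [−lateral], [+dorsal], [−round]: /x/ (voiceless velar fricative), /ɣ/ (voiced velar fricative), /ɡ/ (voiced velar stop), /ɟ/ (voiced palatal stop), /q/ (voiceless uvular stop), /ʁ/ (voiced uvular fricative), among others, satisfy every feature; every other segment in the inventory fails at least one.

x, ɣ, ɡ, ɟ, q, ʁ, j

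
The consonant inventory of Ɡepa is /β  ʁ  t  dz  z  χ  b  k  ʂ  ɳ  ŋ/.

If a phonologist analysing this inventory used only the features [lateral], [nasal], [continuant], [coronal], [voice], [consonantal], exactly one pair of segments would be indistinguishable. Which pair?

β, ʁ

Both /β/ and /ʁ/ are [−lateral], [−nasal], [+continuant], [−coronal], [+voice], [+consonantal]. Since the list omits [labial] and [dorsal] — which do distinguish the voiced bilabial fricative from the voiced uvular fricative — this pair collapses; all other pairs remain distinct.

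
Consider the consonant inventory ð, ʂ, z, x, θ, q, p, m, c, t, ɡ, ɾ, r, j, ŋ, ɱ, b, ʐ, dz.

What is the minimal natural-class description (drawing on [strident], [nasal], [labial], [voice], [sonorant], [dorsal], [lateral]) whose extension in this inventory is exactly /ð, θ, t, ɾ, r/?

[−strident, −labial, −dorsal]

/ð, θ, t, ɾ, r/ are all [−strident], [−labial], [−dorsal], and no other segment in the inventory matches all three values. Dropping any one of them over-generates: [−labial, −dorsal] alone would also admit /ʂ, z, ʐ, dz/; [−strident, −dorsal] alone would also admit /p, m, ɱ, b/; [−strident, −labial] alone would also admit /x, q, c, ɡ, …/. No other combination of two listed features picks out exactly this set either, so fewer than three features will not do.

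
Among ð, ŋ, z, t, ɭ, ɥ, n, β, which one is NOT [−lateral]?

/ɭ/ is the retroflex lateral approximant, which is [+lateral]; the rest — /ŋ, ð, t, z, β, ɥ, n/ — are [−lateral].

ɭ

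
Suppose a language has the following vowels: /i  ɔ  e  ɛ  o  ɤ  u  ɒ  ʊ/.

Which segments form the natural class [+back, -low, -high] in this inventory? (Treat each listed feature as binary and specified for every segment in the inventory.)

ɔ, o, ɤ

Eliminate segments failing any feature: /i, e, ɛ/ are [-back]; /u, ʊ/ are [+high]; /ɒ/ is [+low]. The remaining /ɔ, o, ɤ/ satisfy [+back], [-low], [-high].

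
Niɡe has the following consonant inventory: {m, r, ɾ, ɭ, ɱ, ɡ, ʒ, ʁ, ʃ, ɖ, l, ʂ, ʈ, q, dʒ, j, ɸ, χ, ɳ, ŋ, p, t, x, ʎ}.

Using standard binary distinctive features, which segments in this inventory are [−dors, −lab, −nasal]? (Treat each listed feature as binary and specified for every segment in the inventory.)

r, ɾ, ɭ, ʒ, ʃ, ɖ, l, ʂ, ʈ, dʒ, t

Checking each segment against [−dorsal], [−labial], [−nasal]: /r/ (alveolar trill), /ɾ/ (alveolar tap), /ɭ/ (retroflex lateral approximant), /ʒ/ (voiced postalveolar fricative), /ʃ/ (voiceless postalveolar fricative), /ɖ/ (voiced retroflex stop), among others, satisfy every feature; every other segment in the inventory fails at least one.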